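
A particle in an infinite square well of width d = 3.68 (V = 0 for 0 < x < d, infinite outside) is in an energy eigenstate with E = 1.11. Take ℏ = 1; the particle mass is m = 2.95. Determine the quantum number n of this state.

From E_n = n²π²ℏ²/(2md²) invert to n = √(2md²E)/(πℏ).
n = (3.68/π) × √(2 × 2.95 × 1.11) = 2.998 → n = 3.

n = 3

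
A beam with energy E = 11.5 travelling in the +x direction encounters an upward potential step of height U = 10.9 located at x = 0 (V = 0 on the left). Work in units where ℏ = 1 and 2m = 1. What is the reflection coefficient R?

R = 0.395

The wavenumbers are k₁ = √(2mE)/ℏ = 3.391 on the left and k₂ = √(2m(E − U))/ℏ = 0.7746 on the right.
Continuity of ψ and ψ′ at the step yields the reflection amplitude r = (k₁ − k₂)/(k₁ + k₂) = 0.6281; thus R = |r|² = 0.3945, T = 0.6055.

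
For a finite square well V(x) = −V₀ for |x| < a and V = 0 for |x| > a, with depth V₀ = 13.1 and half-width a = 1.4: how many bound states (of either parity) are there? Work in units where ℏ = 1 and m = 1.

N = 5

The dimensionless depth is z₀ = a√(2mV₀)/ℏ = 1.4 × √(26.20) = 7.166.
A new bound state (alternating even/odd) appears each time z₀ passes a multiple of π/2, so N = ⌊2z₀/π⌋ + 1 = ⌊4.562⌋ + 1 = 5.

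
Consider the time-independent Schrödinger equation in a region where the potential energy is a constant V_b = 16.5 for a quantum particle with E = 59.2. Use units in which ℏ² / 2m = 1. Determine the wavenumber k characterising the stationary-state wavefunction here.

With E > V_b the solution is oscillatory, ψ ∝ e^{±ikx} with k = √(2m(E − V_b))/ℏ.
k = √(2 × 0.5 × 42.7) = 6.535.

k = 6.53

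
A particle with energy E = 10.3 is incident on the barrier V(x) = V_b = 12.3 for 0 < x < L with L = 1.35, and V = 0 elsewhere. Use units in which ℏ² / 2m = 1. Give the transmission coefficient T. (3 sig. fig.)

Since E < V_b the interior solution is evanescent with decay constant κ = √(2m(V_b − E))/ℏ = 1.414.
κL = 1.909, sinh(κL) = 3.300.
The exact tunnelling result is T⁻¹ = 1 + V_b² sinh²(κL) / [4E(V_b − E)] = 20.99, so T = 0.0476.

T = 0.0476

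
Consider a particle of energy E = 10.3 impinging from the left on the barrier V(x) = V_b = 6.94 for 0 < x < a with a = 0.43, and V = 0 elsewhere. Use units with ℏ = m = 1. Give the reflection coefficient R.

E > V_b: inside the barrier k₂ = √(2m(E − V_b))/ℏ = 2.592, k₂a = 1.115.
Matching at both interfaces gives T⁻¹ = 1 + V_b² sin²(k₂a) / [4E(E − V_b)] = 1.280, hence T = 0.781.
R = 1 − T = 0.219.

R = 0.219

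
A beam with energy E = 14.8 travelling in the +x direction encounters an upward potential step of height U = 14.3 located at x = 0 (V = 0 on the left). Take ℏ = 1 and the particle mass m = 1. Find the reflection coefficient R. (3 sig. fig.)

R = 0.475

On each side the TISE gives plane waves with k = √(2m(E − V))/ℏ: k₁ = √(2·1·14.8) = 5.441, k₂ = √(2·1·0.5) = 1.000.
Continuity of ψ and ψ′ at the step yields the reflection amplitude r = (k₁ − k₂)/(k₁ + k₂) = 0.6895; thus R = |r|² = 0.4754, T = 0.5246.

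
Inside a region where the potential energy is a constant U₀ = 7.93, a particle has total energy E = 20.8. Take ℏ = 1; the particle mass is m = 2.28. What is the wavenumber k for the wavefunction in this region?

k = 7.66

With E > U₀ the solution is oscillatory, ψ ∝ e^{±ikx} with k = √(2m(E − U₀))/ℏ.
k = √(2 × 2.28 × 12.87) = 7.661.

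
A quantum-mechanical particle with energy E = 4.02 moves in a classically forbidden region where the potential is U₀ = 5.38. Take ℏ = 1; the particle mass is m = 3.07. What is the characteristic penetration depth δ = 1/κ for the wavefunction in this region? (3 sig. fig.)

δ = 0.346

Since E < U₀ the TISE in this region is ψ'' = κ²ψ with κ = √(2m(U₀ − E))/ℏ.
κ = √(2 × 3.07 × 1.36) = 2.890. The penetration depth is δ = 1/κ = 0.346.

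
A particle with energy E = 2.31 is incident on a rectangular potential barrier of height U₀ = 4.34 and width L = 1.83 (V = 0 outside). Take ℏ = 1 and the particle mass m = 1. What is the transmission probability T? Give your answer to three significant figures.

E < U₀: inside the barrier ψ ∝ e^{±κx} with κ = √(2m(U₀ − E))/ℏ = 2.015.
κL = 3.687, sinh(κL) = 19.96.
Matching ψ, ψ′ at both faces gives T = [1 + U₀² sinh²(κL) / (4E(U₀ − E))]⁻¹ = 1/400.9 = 0.00249.

T = 0.00249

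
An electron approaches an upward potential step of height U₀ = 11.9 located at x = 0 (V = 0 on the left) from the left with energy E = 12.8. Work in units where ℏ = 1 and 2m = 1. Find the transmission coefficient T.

The wavenumbers are k₁ = √(2mE)/ℏ = 3.578 on the left and k₂ = √(2m(E − U₀))/ℏ = 0.9487 on the right.
Matching ψ and ψ′ at x = 0 gives r = (k₁ − k₂)/(k₁ + k₂), so R = r² = 0.3374 and T = 1 − R = 0.6626.

T = 0.663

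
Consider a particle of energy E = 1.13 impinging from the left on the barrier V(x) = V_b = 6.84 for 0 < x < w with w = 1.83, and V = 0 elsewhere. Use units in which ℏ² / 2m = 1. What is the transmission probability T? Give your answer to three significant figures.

T = 0.000351

E < V_b: inside the barrier ψ ∝ e^{±κx} with κ = √(2m(V_b − E))/ℏ = 2.390.
κw = 4.373, sinh(κw) = 39.63.
Matching ψ, ψ′ at both faces gives T = [1 + V_b² sinh²(κw) / (4E(V_b − E))]⁻¹ = 1/2848 = 0.000351.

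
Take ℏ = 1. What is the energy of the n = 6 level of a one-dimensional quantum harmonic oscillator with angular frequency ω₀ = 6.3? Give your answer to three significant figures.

E = 41.0

The oscillator eigenvalues are E_n = ℏω₀(n + ½), so E_6 = 6.3 × 6.5 = 40.95.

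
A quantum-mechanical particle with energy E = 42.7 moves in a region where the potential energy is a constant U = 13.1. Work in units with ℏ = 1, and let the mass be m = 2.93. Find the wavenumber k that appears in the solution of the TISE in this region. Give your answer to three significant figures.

With E > U the solution is oscillatory, ψ ∝ e^{±ikx} with k = √(2m(E − U))/ℏ.
k = √(2 × 2.93 × 29.6) = 13.17.

k = 13.2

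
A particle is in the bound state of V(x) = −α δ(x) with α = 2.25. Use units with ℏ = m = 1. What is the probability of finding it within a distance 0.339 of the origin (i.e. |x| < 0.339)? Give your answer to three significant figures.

The normalised bound state is ψ = √κ e^{−κ|x|} with κ = mα/ℏ² = 2.250.
P(|x| < d) = ∫_{−d}^{d} κ e^{−2κ|x|} dx = 1 − e^{−2κd} = 1 − e^{−1.526} = 0.7825.

P = 0.782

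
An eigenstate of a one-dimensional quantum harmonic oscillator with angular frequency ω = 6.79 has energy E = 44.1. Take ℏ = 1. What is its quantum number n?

n = 6

Invert E_n = (n + ½)ℏω: n = E/ℏω − ½ = 5.995, so n = 6.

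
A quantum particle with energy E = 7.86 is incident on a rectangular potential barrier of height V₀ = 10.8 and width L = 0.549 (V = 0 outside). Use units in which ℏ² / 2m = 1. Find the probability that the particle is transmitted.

Since E < V₀ the interior solution is evanescent with decay constant κ = √(2m(V₀ − E))/ℏ = 1.715.
κL = 0.9413, sinh(κL) = 1.087.
The exact tunnelling result is T⁻¹ = 1 + V₀² sinh²(κL) / [4E(V₀ − E)] = 2.490, so T = 0.402.

T = 0.402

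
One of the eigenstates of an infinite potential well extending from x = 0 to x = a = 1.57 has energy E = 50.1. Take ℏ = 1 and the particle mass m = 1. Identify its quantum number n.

From E_n = n²π²ℏ²/(2ma²) invert to n = √(2ma²E)/(πℏ).
n = (1.57/π) × √(2 × 1 × 50.1) = 5.002 → n = 5.

n = 5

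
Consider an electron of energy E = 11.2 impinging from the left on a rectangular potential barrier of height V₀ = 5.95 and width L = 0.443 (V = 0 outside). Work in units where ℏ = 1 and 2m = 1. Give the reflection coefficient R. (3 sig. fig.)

R = 0.0980

E > V₀: inside the barrier k₂ = √(2m(E − V₀))/ℏ = 2.291, k₂L = 1.015.
Matching at both interfaces gives T⁻¹ = 1 + V₀² sin²(k₂L) / [4E(E − V₀)] = 1.109, hence T = 0.902.
R = 1 − T = 0.0980.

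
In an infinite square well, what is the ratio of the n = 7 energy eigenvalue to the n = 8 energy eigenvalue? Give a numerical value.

Since E_n ∝ n², the ratio is (7/8)² = 0.765625.

0.765625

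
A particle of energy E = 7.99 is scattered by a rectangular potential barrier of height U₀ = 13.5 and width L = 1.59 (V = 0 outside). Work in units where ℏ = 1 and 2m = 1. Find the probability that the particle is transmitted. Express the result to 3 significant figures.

T = 0.00221

Since E < U₀ the interior solution is evanescent with decay constant κ = √(2m(U₀ − E))/ℏ = 2.347.
κL = 3.732, sinh(κL) = 20.87.
The exact tunnelling result is T⁻¹ = 1 + U₀² sinh²(κL) / [4E(U₀ − E)] = 452.0, so T = 0.00221.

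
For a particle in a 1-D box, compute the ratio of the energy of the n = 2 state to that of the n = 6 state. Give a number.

Since E_n ∝ n², the ratio is (2/6)² = 0.111111.

0.111111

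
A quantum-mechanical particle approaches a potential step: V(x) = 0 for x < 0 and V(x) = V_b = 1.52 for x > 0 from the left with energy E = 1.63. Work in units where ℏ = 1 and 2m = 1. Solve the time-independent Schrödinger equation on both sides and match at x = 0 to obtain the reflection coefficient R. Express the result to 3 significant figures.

On each side the TISE gives plane waves with k = √(2m(E − V))/ℏ: k₁ = √(2·½·1.63) = 1.277, k₂ = √(2·½·0.11) = 0.3317.
Matching ψ and ψ′ at x = 0 gives r = (k₁ − k₂)/(k₁ + k₂), so R = r² = 0.3453 and T = 1 − R = 0.6547.

R = 0.345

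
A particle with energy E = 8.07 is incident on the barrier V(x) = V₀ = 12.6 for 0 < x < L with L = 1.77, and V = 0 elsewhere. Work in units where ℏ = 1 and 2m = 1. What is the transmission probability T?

E < V₀: inside the barrier ψ ∝ e^{±κx} with κ = √(2m(V₀ − E))/ℏ = 2.128.
κL = 3.767, sinh(κL) = 21.62.
Matching ψ, ψ′ at both faces gives T = [1 + V₀² sinh²(κL) / (4E(V₀ − E))]⁻¹ = 1/508.4 = 0.00197.

T = 0.00197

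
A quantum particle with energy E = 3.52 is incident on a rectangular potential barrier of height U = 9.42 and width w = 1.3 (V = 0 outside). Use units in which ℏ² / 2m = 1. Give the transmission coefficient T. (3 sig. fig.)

E < U: inside the barrier ψ ∝ e^{±κx} with κ = √(2m(U − E))/ℏ = 2.429.
κw = 3.158, sinh(κw) = 11.74.
The exact tunnelling result is T⁻¹ = 1 + U² sinh²(κw) / [4E(U − E)] = 148.1, so T = 0.00675.

T = 0.00675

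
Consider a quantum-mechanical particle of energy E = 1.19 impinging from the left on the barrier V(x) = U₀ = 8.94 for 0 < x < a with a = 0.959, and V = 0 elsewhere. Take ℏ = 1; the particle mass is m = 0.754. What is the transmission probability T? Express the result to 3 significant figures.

Since E < U₀ the interior solution is evanescent with decay constant κ = √(2m(U₀ − E))/ℏ = 3.419.
κa = 3.278, sinh(κa) = 13.25.
The exact tunnelling result is T⁻¹ = 1 + U₀² sinh²(κa) / [4E(U₀ − E)] = 381.3, so T = 0.00262.

T = 0.00262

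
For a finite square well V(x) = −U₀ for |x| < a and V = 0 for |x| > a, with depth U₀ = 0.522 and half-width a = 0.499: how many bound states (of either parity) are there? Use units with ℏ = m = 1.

Define the well-strength parameter z₀ = (a/ℏ)√(2mU₀) = 0.499 × √(2·1·0.522) = 0.5099.
The even/odd transcendental equations gain one root per π/2 in z₀, giving N = 1 + ⌊2z₀/π⌋ = 1 + ⌊0.3246⌋ = 1.

N = 1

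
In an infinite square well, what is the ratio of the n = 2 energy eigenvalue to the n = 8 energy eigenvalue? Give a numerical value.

E_n = n²π²ℏ²/(2mL²) so the ratio is n₂²/n₁² = 4/64 = 0.0625.

0.0625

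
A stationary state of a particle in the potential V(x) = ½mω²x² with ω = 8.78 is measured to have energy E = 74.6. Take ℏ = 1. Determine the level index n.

n = 8

E_n = ℏω(n + ½) ⇒ n = E/(ℏω) − ½ = 74.6/8.78 − 0.5 = 7.997 → n = 8.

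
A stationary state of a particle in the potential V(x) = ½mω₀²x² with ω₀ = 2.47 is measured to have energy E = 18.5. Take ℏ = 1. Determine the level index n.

Invert E_n = (n + ½)ℏω₀: n = E/ℏω₀ − ½ = 6.990, so n = 7.

n = 7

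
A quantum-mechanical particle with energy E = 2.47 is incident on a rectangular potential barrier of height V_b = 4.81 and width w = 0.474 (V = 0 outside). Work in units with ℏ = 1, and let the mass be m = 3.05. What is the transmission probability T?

T = 0.105

Since E < V_b the interior solution is evanescent with decay constant κ = √(2m(V_b − E))/ℏ = 3.778.
κw = 1.791, sinh(κw) = 2.914.
The exact tunnelling result is T⁻¹ = 1 + V_b² sinh²(κw) / [4E(V_b − E)] = 9.496, so T = 0.105.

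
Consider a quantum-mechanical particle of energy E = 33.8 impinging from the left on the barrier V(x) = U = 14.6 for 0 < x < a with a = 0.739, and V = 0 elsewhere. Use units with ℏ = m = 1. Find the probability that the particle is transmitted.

T = 0.925

Above the barrier the interior wavenumber is k₂ = √(2m(E − U))/ℏ = 6.197, giving phase k₂a = 4.579.
Matching at both interfaces gives T⁻¹ = 1 + U² sin²(k₂a) / [4E(E − U)] = 1.081, hence T = 0.925.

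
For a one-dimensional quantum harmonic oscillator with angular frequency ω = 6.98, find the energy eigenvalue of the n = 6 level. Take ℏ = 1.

E = 45.4

Using E_n = (n + ½)ℏω: E_6 = 6.5 × 6.98 = 45.37.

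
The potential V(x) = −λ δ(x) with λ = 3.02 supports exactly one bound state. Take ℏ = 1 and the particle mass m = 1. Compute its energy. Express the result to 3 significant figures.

E = -4.56

For x ≠ 0 the bound state is ψ ∝ e^{−κ|x|}; integrating the TISE across the delta gives the cusp condition 2κ = 2mλ/ℏ², so κ = 3.020.
Then E = −ℏ²κ²/(2m) = −mλ²/(2ℏ²) = -4.560.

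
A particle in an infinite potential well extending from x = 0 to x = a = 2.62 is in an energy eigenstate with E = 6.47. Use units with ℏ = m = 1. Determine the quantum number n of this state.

n = 3

For an infinite well E_n = n²π²ℏ²/(2ma²), so n = (a/πℏ)√(2mE).
n = (2.62/π) × √(2 × 1 × 6.47) = 3.000 → n = 3.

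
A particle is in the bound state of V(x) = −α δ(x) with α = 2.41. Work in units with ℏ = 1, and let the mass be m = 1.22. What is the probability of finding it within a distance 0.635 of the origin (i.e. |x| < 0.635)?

P = 0.976

The normalised bound state is ψ = √κ e^{−κ|x|} with κ = mα/ℏ² = 2.940.
P(|x| < d) = ∫_{−d}^{d} κ e^{−2κ|x|} dx = 1 − e^{−2κd} = 1 − e^{−3.734} = 0.9761.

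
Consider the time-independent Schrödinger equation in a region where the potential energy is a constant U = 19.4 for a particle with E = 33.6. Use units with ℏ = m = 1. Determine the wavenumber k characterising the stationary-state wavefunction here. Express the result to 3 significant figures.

k = 5.33

With E > U the solution is oscillatory, ψ ∝ e^{±ikx} with k = √(2m(E − U))/ℏ.
k = √(2 × 1 × 14.2) = 5.329.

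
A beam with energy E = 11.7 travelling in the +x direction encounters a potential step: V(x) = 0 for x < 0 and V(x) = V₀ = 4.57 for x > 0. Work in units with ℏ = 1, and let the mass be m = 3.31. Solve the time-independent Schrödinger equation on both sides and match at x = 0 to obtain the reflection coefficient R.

R = 0.0152

On each side the TISE gives plane waves with k = √(2m(E − V))/ℏ: k₁ = √(2·3.31·11.7) = 8.801, k₂ = √(2·3.31·7.13) = 6.870.
Matching ψ and ψ′ at x = 0 gives r = (k₁ − k₂)/(k₁ + k₂), so R = r² = 0.01518 and T = 1 − R = 0.9848.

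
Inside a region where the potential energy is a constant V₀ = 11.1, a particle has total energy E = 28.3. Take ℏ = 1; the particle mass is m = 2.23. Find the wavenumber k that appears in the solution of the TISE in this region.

With E > V₀ the solution is oscillatory, ψ ∝ e^{±ikx} with k = √(2m(E − V₀))/ℏ.
k = √(2 × 2.23 × 17.2) = 8.759.

k = 8.76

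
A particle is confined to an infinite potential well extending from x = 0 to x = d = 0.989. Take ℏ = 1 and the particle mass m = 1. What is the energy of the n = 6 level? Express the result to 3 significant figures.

E = 182

The infinite-well eigenfunctions ψ_n = √(2/d) sin(nπx/d) vanish at both walls, giving E_n = n²π²ℏ²/(2md²).
E_6 = 6² × π² / (2 × 1 × 0.989²) = 181.6.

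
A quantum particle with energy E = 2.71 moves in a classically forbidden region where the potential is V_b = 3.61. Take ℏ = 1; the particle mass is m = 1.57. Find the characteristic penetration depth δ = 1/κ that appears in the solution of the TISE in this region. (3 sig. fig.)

Since E < V_b the TISE in this region is ψ'' = κ²ψ with κ = √(2m(V_b − E))/ℏ.
κ = √(2 × 1.57 × 0.9) = 1.681. The penetration depth is δ = 1/κ = 0.595.

δ = 0.595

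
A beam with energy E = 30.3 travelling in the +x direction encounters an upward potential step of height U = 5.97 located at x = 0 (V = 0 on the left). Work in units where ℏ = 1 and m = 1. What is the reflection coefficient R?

The wavenumbers are k₁ = √(2mE)/ℏ = 7.785 on the left and k₂ = √(2m(E − U))/ℏ = 6.976 on the right.
Matching ψ and ψ′ at x = 0 gives r = (k₁ − k₂)/(k₁ + k₂), so R = r² = 0.003004 and T = 1 − R = 0.9970.

R = 0.00300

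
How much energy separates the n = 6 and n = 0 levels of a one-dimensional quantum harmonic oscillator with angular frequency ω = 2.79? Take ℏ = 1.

ΔE = 16.7

E_n = ℏω(n + ½), so ΔE = (6 − 0) ℏω = 6 × 2.79 = 16.74.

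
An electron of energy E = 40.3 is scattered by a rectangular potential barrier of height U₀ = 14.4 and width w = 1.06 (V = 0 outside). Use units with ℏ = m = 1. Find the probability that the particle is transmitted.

Above the barrier the interior wavenumber is k₂ = √(2m(E − U₀))/ℏ = 7.197, giving phase k₂w = 7.629.
T = [1 + U₀² sin²(k₂w) / (4E(E − U₀))]⁻¹ = 1/1.047 = 0.955.

T = 0.955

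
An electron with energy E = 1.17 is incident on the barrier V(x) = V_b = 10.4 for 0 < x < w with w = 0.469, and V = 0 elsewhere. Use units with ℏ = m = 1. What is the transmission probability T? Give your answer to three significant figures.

T = 0.0286

Since E < V_b the interior solution is evanescent with decay constant κ = √(2m(V_b − E))/ℏ = 4.297.
κw = 2.015, sinh(κw) = 3.684.
The exact tunnelling result is T⁻¹ = 1 + V_b² sinh²(κw) / [4E(V_b − E)] = 34.98, so T = 0.0286.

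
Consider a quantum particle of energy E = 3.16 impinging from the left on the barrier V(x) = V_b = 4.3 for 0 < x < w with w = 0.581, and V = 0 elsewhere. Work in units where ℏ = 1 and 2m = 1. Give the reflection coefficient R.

Since E < V_b the interior solution is evanescent with decay constant κ = √(2m(V_b − E))/ℏ = 1.068.
κw = 0.6203, sinh(κw) = 0.6609.
The exact tunnelling result is T⁻¹ = 1 + V_b² sinh²(κw) / [4E(V_b − E)] = 1.560, so T = 0.641.
R = 1 − T = 0.359.

R = 0.359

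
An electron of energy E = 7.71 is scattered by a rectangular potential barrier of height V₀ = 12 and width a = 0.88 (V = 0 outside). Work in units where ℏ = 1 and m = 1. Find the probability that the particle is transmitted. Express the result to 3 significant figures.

T = 0.0210

Since E < V₀ the interior solution is evanescent with decay constant κ = √(2m(V₀ − E))/ℏ = 2.929.
κa = 2.578, sinh(κa) = 6.545.
Matching ψ, ψ′ at both faces gives T = [1 + V₀² sinh²(κa) / (4E(V₀ − E))]⁻¹ = 1/47.63 = 0.0210.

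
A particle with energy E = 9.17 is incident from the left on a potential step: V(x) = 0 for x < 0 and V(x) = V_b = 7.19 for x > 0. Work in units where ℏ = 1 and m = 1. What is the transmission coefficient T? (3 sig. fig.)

On each side the TISE gives plane waves with k = √(2m(E − V))/ℏ: k₁ = √(2·1·9.17) = 4.283, k₂ = √(2·1·1.98) = 1.990.
Continuity of ψ and ψ′ at the step yields the reflection amplitude r = (k₁ − k₂)/(k₁ + k₂) = 0.3655; thus R = |r|² = 0.1336, T = 0.8664.

T = 0.866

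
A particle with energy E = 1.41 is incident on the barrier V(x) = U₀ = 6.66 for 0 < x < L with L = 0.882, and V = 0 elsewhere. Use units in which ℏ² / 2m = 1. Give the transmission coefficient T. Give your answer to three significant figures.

Since E < U₀ the interior solution is evanescent with decay constant κ = √(2m(U₀ − E))/ℏ = 2.291.
κL = 2.021, sinh(κL) = 3.706.
The exact tunnelling result is T⁻¹ = 1 + U₀² sinh²(κL) / [4E(U₀ − E)] = 21.58, so T = 0.0463.

T = 0.0463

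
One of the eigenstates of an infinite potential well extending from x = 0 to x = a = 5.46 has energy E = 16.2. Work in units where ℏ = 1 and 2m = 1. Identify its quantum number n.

n = 7

From E_n = n²π²ℏ²/(2ma²) invert to n = √(2ma²E)/(πℏ).
n = (5.46/π) × √(2 × 0.5 × 16.2) = 6.995 → n = 7.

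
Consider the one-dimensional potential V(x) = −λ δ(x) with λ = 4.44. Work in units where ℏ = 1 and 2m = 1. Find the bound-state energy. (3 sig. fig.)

E = -4.93

For x ≠ 0 the bound state is ψ ∝ e^{−κ|x|}; integrating the TISE across the delta gives the cusp condition 2κ = 2mλ/ℏ², so κ = 2.220.
Then E = −ℏ²κ²/(2m) = −mλ²/(2ℏ²) = -4.928.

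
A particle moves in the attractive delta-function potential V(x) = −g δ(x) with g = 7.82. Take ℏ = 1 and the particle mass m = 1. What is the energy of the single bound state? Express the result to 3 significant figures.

The bound state is ψ(x) = √κ e^{−κ|x|}. The derivative jump ψ'(0⁺) − ψ'(0⁻) = −(2mg/ℏ²)ψ(0) fixes κ = mg/ℏ² = 7.820.
Then E = −ℏ²κ²/(2m) = −mg²/(2ℏ²) = -30.58.

E = -30.6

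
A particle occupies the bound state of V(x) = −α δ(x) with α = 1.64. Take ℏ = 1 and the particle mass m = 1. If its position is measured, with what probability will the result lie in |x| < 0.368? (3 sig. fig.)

The normalised bound state is ψ = √κ e^{−κ|x|} with κ = mα/ℏ² = 1.640.
P(|x| < d) = ∫_{−d}^{d} κ e^{−2κ|x|} dx = 1 − e^{−2κd} = 1 − e^{−1.207} = 0.7009.

P = 0.701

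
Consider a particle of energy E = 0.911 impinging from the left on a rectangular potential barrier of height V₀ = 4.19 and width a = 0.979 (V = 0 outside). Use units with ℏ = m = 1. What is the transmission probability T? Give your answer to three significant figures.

E < V₀: inside the barrier ψ ∝ e^{±κx} with κ = √(2m(V₀ − E))/ℏ = 2.561.
κa = 2.507, sinh(κa) = 6.094.
Matching ψ, ψ′ at both faces gives T = [1 + V₀² sinh²(κa) / (4E(V₀ − E))]⁻¹ = 1/55.56 = 0.0180.

T = 0.0180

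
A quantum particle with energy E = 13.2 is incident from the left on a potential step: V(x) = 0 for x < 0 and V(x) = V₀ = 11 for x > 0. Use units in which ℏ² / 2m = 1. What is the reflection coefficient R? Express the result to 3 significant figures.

On each side the TISE gives plane waves with k = √(2m(E − V))/ℏ: k₁ = √(2·½·13.2) = 3.633, k₂ = √(2·½·2.2) = 1.483.
Continuity of ψ and ψ′ at the step yields the reflection amplitude r = (k₁ − k₂)/(k₁ + k₂) = 0.4202; thus R = |r|² = 0.1766, T = 0.8234.

R = 0.177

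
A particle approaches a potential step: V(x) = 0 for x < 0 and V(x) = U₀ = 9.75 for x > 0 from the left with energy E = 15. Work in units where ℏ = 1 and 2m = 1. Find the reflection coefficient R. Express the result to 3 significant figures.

On each side the TISE gives plane waves with k = √(2m(E − V))/ℏ: k₁ = √(2·½·15) = 3.873, k₂ = √(2·½·5.25) = 2.291.
Continuity of ψ and ψ′ at the step yields the reflection amplitude r = (k₁ − k₂)/(k₁ + k₂) = 0.2566; thus R = |r|² = 0.06584, T = 0.9342.

R = 0.0658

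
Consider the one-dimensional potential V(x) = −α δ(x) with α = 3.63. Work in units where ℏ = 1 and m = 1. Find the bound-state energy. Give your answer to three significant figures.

The bound state is ψ(x) = √κ e^{−κ|x|}. The derivative jump ψ'(0⁺) − ψ'(0⁻) = −(2mα/ℏ²)ψ(0) fixes κ = mα/ℏ² = 3.630.
Then E = −ℏ²κ²/(2m) = −mα²/(2ℏ²) = -6.588.

E = -6.59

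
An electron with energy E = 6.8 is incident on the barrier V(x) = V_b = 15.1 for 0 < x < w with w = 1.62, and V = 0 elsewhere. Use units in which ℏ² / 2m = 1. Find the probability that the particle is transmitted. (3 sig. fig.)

T = 0.000350

E < V_b: inside the barrier ψ ∝ e^{±κx} with κ = √(2m(V_b − E))/ℏ = 2.881.
κw = 4.667, sinh(κw) = 53.19.
Matching ψ, ψ′ at both faces gives T = [1 + V_b² sinh²(κw) / (4E(V_b − E))]⁻¹ = 1/2859 = 0.000350.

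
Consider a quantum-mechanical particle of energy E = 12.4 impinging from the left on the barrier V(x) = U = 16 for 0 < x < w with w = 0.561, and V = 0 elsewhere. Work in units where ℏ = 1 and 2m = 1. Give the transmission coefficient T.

T = 0.300

E < U: inside the barrier ψ ∝ e^{±κx} with κ = √(2m(U − E))/ℏ = 1.897.
κw = 1.064, sinh(κw) = 1.277.
Matching ψ, ψ′ at both faces gives T = [1 + U² sinh²(κw) / (4E(U − E))]⁻¹ = 1/3.338 = 0.300.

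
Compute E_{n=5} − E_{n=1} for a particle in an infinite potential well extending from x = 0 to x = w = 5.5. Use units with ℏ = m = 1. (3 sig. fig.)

E_n = n²π²ℏ²/(2mw²), so ΔE = (5² − 1²) π²ℏ²/(2mw²).
ΔE = 24 × π² / (2 × 1 × 5.5²) = 3.915.

ΔE = 3.92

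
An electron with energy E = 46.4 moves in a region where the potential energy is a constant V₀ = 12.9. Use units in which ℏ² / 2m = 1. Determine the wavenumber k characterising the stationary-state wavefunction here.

k = 5.79

With E > V₀ the solution is oscillatory, ψ ∝ e^{±ikx} with k = √(2m(E − V₀))/ℏ.
k = √(2 × 0.5 × 33.5) = 5.788.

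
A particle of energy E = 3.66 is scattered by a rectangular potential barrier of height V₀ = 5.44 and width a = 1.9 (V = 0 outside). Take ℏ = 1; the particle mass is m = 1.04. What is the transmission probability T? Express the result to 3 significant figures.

Since E < V₀ the interior solution is evanescent with decay constant κ = √(2m(V₀ − E))/ℏ = 1.924.
κa = 3.656, sinh(κa) = 19.34.
Matching ψ, ψ′ at both faces gives T = [1 + V₀² sinh²(κa) / (4E(V₀ − E))]⁻¹ = 1/425.7 = 0.00235.

T = 0.00235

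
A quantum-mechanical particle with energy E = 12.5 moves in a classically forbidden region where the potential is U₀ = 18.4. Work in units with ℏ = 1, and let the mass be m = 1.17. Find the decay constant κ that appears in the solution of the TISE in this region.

κ = 3.72

Since E < U₀ the TISE in this region is ψ'' = κ²ψ with κ = √(2m(U₀ − E))/ℏ.
κ = √(2 × 1.17 × 5.9) = 3.716.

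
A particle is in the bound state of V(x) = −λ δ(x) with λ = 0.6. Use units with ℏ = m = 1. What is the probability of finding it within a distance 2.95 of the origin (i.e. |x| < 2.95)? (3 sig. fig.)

P = 0.971

The normalised bound state is ψ = √κ e^{−κ|x|} with κ = mλ/ℏ² = 0.6000.
P(|x| < d) = ∫_{−d}^{d} κ e^{−2κ|x|} dx = 1 − e^{−2κd} = 1 − e^{−3.540} = 0.9710.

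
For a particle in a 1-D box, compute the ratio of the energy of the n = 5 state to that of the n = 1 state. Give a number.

E_n = n²π²ℏ²/(2mL²) so the ratio is n₂²/n₁² = 25/1 = 25.

25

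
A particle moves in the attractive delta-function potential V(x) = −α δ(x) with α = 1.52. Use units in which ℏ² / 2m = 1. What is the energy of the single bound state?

E = -0.578

For x ≠ 0 the bound state is ψ ∝ e^{−κ|x|}; integrating the TISE across the delta gives the cusp condition 2κ = 2mα/ℏ², so κ = 0.7600.
Then E = −ℏ²κ²/(2m) = −mα²/(2ℏ²) = -0.5776.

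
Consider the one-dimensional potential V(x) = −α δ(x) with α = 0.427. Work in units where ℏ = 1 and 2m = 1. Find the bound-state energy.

For x ≠ 0 the bound state is ψ ∝ e^{−κ|x|}; integrating the TISE across the delta gives the cusp condition 2κ = 2mα/ℏ², so κ = 0.2135.
Then E = −ℏ²κ²/(2m) = −mα²/(2ℏ²) = -0.04558.

E = -0.0456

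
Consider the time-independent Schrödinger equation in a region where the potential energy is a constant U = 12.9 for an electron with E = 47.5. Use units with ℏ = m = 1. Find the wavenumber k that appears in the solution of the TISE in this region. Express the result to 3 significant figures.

k = 8.32

With E > U the solution is oscillatory, ψ ∝ e^{±ikx} with k = √(2m(E − U))/ℏ.
k = √(2 × 1 × 34.6) = 8.319.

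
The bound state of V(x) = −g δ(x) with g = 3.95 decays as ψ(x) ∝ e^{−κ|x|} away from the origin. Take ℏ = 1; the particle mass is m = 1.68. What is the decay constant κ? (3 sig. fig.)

κ = 6.64

Integrate −(ℏ²/2m)ψ'' − gδ(x)ψ = Eψ from −ε to +ε: the ψ'' term gives ψ'(0⁺) − ψ'(0⁻) and the δ term gives −(2mg/ℏ²)ψ(0).
With ψ ∝ e^{−κ|x|} this yields −2κ = −2mg/ℏ², so κ = mg/ℏ² = 6.636.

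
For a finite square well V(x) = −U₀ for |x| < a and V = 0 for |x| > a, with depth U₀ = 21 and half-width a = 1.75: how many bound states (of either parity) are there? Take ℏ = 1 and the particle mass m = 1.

N = 8

The dimensionless depth is z₀ = a√(2mU₀)/ℏ = 1.75 × √(42.00) = 11.34.
The even/odd transcendental equations gain one root per π/2 in z₀, giving N = 1 + ⌊2z₀/π⌋ = 1 + ⌊7.220⌋ = 8.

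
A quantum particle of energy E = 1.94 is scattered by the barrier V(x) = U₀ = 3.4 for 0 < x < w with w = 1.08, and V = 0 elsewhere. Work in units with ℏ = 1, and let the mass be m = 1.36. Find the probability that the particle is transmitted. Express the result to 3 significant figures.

T = 0.0516

Since E < U₀ the interior solution is evanescent with decay constant κ = √(2m(U₀ − E))/ℏ = 1.993.
κw = 2.152, sinh(κw) = 4.244.
Matching ψ, ψ′ at both faces gives T = [1 + U₀² sinh²(κw) / (4E(U₀ − E))]⁻¹ = 1/19.38 = 0.0516.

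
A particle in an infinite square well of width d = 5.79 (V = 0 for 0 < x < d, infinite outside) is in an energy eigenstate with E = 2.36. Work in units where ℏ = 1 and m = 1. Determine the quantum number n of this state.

From E_n = n²π²ℏ²/(2md²) invert to n = √(2md²E)/(πℏ).
n = (5.79/π) × √(2 × 1 × 2.36) = 4.004 → n = 4.

n = 4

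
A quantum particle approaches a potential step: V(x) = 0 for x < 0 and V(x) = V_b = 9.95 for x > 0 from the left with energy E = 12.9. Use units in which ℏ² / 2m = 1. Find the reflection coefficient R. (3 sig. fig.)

R = 0.125

On each side the TISE gives plane waves with k = √(2m(E − V))/ℏ: k₁ = √(2·½·12.9) = 3.592, k₂ = √(2·½·2.95) = 1.718.
Matching ψ and ψ′ at x = 0 gives r = (k₁ − k₂)/(k₁ + k₂), so R = r² = 0.1246 and T = 1 − R = 0.8754.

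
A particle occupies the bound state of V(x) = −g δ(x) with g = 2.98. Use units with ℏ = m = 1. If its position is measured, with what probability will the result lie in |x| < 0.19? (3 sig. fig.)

P = 0.678

The normalised bound state is ψ = √κ e^{−κ|x|} with κ = mg/ℏ² = 2.980.
P(|x| < d) = ∫_{−d}^{d} κ e^{−2κ|x|} dx = 1 − e^{−2κd} = 1 − e^{−1.132} = 0.6777.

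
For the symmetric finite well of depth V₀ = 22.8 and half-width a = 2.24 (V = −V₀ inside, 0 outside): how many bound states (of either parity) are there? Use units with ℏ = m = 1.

N = 10

The dimensionless depth is z₀ = a√(2mV₀)/ℏ = 2.24 × √(45.60) = 15.13.
The even/odd transcendental equations gain one root per π/2 in z₀, giving N = 1 + ⌊2z₀/π⌋ = 1 + ⌊9.630⌋ = 10.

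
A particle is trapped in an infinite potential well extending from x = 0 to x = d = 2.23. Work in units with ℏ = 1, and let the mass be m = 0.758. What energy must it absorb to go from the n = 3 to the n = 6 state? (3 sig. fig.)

E_n = n²π²ℏ²/(2md²), so ΔE = (6² − 3²) π²ℏ²/(2md²).
ΔE = 27 × π² / (2 × 0.758 × 2.23²) = 35.35.

ΔE = 35.3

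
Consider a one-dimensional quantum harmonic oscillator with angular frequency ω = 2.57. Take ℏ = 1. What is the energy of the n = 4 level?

E = 11.6

The oscillator eigenvalues are E_n = ℏω(n + ½), so E_4 = 2.57 × 4.5 = 11.57.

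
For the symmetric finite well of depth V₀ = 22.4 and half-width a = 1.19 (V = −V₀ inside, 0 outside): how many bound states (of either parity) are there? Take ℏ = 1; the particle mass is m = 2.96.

N = 9

Define the well-strength parameter z₀ = (a/ℏ)√(2mV₀) = 1.19 × √(2·2.96·22.4) = 13.70.
The even/odd transcendental equations gain one root per π/2 in z₀, giving N = 1 + ⌊2z₀/π⌋ = 1 + ⌊8.724⌋ = 9.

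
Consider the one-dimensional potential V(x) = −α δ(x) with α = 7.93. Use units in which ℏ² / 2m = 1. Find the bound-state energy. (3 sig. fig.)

E = -15.7

The bound state is ψ(x) = √κ e^{−κ|x|}. The derivative jump ψ'(0⁺) − ψ'(0⁻) = −(2mα/ℏ²)ψ(0) fixes κ = mα/ℏ² = 3.965.
Then E = −ℏ²κ²/(2m) = −mα²/(2ℏ²) = -15.72.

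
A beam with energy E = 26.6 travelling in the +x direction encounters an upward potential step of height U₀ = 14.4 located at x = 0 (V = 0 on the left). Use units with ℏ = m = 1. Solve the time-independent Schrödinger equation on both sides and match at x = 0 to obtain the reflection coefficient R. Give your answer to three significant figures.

R = 0.0370

The wavenumbers are k₁ = √(2mE)/ℏ = 7.294 on the left and k₂ = √(2m(E − U₀))/ℏ = 4.940 on the right.
Continuity of ψ and ψ′ at the step yields the reflection amplitude r = (k₁ − k₂)/(k₁ + k₂) = 0.1924; thus R = |r|² = 0.03703, T = 0.9630.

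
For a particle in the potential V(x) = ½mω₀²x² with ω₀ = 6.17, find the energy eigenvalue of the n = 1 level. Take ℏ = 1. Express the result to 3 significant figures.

The oscillator eigenvalues are E_n = ℏω₀(n + ½), so E_1 = 6.17 × 1.5 = 9.255.

E = 9.26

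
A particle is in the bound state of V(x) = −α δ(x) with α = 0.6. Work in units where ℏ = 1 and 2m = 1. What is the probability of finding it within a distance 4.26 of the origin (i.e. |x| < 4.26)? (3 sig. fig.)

The normalised bound state is ψ = √κ e^{−κ|x|} with κ = mα/ℏ² = 0.3000.
P(|x| < d) = ∫_{−d}^{d} κ e^{−2κ|x|} dx = 1 − e^{−2κd} = 1 − e^{−2.556} = 0.9224.

P = 0.922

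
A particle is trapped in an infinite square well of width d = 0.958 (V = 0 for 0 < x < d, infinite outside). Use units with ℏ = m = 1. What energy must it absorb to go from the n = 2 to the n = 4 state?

E_n = n²π²ℏ²/(2md²), so ΔE = (4² − 2²) π²ℏ²/(2md²).
ΔE = 12 × π² / (2 × 1 × 0.958²) = 64.52.

ΔE = 64.5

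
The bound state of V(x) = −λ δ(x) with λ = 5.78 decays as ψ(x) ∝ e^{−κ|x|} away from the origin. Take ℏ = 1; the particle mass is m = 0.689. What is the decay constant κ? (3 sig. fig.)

κ = 3.98

Integrating the TISE across x = 0 gives the cusp condition ψ'(0⁺) − ψ'(0⁻) = −(2mλ/ℏ²)ψ(0).
With ψ ∝ e^{−κ|x|} this yields −2κ = −2mλ/ℏ², so κ = mλ/ℏ² = 3.982.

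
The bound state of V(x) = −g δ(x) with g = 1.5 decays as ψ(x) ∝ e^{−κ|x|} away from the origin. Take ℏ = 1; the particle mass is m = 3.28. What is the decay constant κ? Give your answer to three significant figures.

κ = 4.92

Integrating the TISE across x = 0 gives the cusp condition ψ'(0⁺) − ψ'(0⁻) = −(2mg/ℏ²)ψ(0).
With ψ ∝ e^{−κ|x|} this yields −2κ = −2mg/ℏ², so κ = mg/ℏ² = 4.920.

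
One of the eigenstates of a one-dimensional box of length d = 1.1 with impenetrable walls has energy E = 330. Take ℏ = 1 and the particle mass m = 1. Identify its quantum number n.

n = 9

From E_n = n²π²ℏ²/(2md²) invert to n = √(2md²E)/(πℏ).
n = (1.1/π) × √(2 × 1 × 330) = 8.995 → n = 9.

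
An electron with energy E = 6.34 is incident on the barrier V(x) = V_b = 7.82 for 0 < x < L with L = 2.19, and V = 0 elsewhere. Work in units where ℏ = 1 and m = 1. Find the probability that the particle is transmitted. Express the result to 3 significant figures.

T = 0.00131

E < V_b: inside the barrier ψ ∝ e^{±κx} with κ = √(2m(V_b − E))/ℏ = 1.720.
κL = 3.768, sinh(κL) = 21.63.
The exact tunnelling result is T⁻¹ = 1 + V_b² sinh²(κL) / [4E(V_b − E)] = 763.4, so T = 0.00131.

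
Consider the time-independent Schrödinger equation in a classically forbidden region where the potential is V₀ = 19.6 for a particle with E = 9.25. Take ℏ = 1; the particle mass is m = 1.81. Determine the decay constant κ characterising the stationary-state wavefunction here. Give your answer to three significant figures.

κ = 6.12

Since E < V₀ the TISE in this region is ψ'' = κ²ψ with κ = √(2m(V₀ − E))/ℏ.
κ = √(2 × 1.81 × 10.35) = 6.121.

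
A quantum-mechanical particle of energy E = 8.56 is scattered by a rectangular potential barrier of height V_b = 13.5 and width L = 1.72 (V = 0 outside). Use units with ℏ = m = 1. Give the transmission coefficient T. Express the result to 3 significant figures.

Since E < V_b the interior solution is evanescent with decay constant κ = √(2m(V_b − E))/ℏ = 3.143.
κL = 5.406, sinh(κL) = 111.4.
Matching ψ, ψ′ at both faces gives T = [1 + V_b² sinh²(κL) / (4E(V_b − E))]⁻¹ = 1/13370 = 0.0000748.

T = 0.0000748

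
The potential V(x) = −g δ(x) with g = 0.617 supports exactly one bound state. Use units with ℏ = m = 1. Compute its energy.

E = -0.190

The bound state is ψ(x) = √κ e^{−κ|x|}. The derivative jump ψ'(0⁺) − ψ'(0⁻) = −(2mg/ℏ²)ψ(0) fixes κ = mg/ℏ² = 0.6170.
Then E = −ℏ²κ²/(2m) = −mg²/(2ℏ²) = -0.1903.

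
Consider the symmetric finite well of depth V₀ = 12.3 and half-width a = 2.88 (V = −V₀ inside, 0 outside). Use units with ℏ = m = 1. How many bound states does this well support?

Define the well-strength parameter z₀ = (a/ℏ)√(2mV₀) = 2.88 × √(2·1·12.3) = 14.28.
A new bound state (alternating even/odd) appears each time z₀ passes a multiple of π/2, so N = ⌊2z₀/π⌋ + 1 = ⌊9.094⌋ + 1 = 10.

N = 10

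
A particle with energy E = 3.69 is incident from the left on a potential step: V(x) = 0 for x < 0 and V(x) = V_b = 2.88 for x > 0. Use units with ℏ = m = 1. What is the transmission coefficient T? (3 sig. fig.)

On each side the TISE gives plane waves with k = √(2m(E − V))/ℏ: k₁ = √(2·1·3.69) = 2.717, k₂ = √(2·1·0.81) = 1.273.
Continuity of ψ and ψ′ at the step yields the reflection amplitude r = (k₁ − k₂)/(k₁ + k₂) = 0.3619; thus R = |r|² = 0.1310, T = 0.8690.

T = 0.869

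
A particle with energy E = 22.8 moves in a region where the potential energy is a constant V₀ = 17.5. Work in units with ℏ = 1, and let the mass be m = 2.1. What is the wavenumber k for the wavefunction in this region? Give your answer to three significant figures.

With E > V₀ the solution is oscillatory, ψ ∝ e^{±ikx} with k = √(2m(E − V₀))/ℏ.
k = √(2 × 2.1 × 5.3) = 4.718.

k = 4.72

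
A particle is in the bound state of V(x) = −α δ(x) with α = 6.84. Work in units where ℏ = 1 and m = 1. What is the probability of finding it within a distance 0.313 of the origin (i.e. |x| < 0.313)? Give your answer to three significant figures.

P = 0.986

The normalised bound state is ψ = √κ e^{−κ|x|} with κ = mα/ℏ² = 6.840.
P(|x| < d) = ∫_{−d}^{d} κ e^{−2κ|x|} dx = 1 − e^{−2κd} = 1 − e^{−4.282} = 0.9862.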